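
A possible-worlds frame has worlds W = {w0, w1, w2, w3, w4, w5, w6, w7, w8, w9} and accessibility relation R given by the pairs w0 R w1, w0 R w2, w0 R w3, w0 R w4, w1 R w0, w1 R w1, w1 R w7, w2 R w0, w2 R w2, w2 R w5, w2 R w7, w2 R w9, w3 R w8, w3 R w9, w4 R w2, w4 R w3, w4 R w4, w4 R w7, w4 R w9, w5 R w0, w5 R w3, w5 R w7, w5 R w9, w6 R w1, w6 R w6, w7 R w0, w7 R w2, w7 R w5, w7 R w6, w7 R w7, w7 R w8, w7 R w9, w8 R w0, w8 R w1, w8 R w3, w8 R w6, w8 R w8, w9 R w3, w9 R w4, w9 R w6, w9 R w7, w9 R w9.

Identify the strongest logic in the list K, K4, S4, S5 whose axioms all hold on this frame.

K

Transitive (axiom 4): no — w0 R w1 and w1 R w7, but not w0 R w7.
Reflexive (axiom T): no — w0 is not related to itself.
Euclidean (axiom 5): no — w0 R w1 and w0 R w2, but not w1 R w2.
So F validates K; K4 would additionally require R to be transitive. The strongest is K.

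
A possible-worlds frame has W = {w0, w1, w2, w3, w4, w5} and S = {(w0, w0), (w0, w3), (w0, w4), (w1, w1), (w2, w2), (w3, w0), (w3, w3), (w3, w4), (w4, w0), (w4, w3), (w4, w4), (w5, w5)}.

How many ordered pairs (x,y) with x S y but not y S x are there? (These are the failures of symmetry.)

S is symmetric; there are no such tuples.

0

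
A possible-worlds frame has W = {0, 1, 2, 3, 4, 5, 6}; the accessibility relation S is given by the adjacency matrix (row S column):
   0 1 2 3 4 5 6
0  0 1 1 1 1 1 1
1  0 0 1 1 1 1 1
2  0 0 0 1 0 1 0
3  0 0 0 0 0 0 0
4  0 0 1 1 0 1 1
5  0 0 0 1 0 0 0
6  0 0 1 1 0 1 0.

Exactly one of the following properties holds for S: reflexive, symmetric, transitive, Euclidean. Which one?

transitive

Reflexive: no — 0 is not related to itself.
Symmetric: no — 0 S 1 but not 1 S 0.
Transitive: yes — every two-step S-path is closed by a direct edge.
Euclidean: no — 0 S 2 and 0 S 1, but not 2 S 1.
Only transitive holds.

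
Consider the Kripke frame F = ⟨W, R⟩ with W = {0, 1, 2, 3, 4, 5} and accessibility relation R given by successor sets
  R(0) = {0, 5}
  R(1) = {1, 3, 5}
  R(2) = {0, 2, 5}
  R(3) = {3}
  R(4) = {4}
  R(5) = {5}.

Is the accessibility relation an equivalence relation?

Reflexive: yes — every world is R-related to itself.
Symmetric: no — 0 R 5 but not 5 R 0.
Transitive: yes — every two-step R-path is closed by a direct edge.
So R is not an equivalence relation.

No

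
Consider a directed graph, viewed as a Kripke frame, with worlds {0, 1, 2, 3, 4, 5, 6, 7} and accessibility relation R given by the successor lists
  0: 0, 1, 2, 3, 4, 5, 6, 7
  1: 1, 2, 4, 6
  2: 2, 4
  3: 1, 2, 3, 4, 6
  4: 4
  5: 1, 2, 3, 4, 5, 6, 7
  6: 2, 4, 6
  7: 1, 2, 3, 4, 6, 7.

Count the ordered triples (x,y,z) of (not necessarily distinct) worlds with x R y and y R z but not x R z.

0

R is transitive; there are no such tuples.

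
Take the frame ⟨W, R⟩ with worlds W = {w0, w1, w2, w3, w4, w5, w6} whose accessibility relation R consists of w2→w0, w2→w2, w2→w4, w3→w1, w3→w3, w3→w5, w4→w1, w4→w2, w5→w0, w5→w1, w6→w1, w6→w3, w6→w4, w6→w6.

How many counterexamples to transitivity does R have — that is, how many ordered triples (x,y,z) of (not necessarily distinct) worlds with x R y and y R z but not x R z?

6

Enumerating: (w2,w4,w1), (w3,w5,w0), (w4,w2,w0), (w4,w2,w4), (w6,w3,w5), (w6,w4,w2).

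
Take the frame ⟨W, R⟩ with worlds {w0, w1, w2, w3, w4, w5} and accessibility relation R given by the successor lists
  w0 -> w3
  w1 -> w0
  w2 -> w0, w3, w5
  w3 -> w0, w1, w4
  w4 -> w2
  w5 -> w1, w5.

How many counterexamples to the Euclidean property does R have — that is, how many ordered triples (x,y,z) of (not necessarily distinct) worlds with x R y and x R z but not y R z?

Enumerating: (w0,w3,w3), (w1,w0,w0), (w2,w0,w0), (w2,w0,w5), (w2,w3,w3), (w2,w3,w5), (w2,w5,w0), (w2,w5,w3), (w3,w0,w0), (w3,w0,w1), (w3,w0,w4), (w3,w1,w1), … and 7 more.
Total: 19.

19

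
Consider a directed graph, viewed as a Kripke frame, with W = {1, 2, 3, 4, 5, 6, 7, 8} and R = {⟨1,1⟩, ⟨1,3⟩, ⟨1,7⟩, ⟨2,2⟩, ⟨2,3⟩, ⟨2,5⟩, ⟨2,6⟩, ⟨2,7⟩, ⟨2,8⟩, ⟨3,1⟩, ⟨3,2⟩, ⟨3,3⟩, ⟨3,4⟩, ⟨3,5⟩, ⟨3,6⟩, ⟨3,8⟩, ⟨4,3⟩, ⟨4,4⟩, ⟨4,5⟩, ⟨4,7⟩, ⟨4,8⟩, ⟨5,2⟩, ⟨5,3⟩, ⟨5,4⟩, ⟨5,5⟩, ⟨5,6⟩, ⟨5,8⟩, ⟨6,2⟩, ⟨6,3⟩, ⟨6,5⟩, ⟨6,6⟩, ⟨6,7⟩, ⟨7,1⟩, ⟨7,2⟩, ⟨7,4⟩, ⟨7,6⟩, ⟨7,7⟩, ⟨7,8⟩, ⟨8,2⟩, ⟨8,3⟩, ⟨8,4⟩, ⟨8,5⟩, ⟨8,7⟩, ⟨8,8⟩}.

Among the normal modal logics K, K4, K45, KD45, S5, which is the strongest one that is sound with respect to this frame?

K

Transitive (axiom 4): no — 1 R 3 and 3 R 2, but not 1 R 2.
Euclidean (axiom 5): no — 1 R 3 and 1 R 7, but not 3 R 7.
Serial (axiom D): yes — every world has a successor (e.g. 1 R 1).
Reflexive (axiom T): yes — every world is R-related to itself.
So F validates K; K4 would additionally require R to be transitive. The strongest is K.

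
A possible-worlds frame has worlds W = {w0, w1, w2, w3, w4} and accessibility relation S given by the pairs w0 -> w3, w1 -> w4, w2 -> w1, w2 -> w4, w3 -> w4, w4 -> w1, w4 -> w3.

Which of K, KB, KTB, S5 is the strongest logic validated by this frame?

K

Symmetric (axiom B): no — w0 S w3 but not w3 S w0.
Reflexive (axiom T): no — w0 is not related to itself.
Euclidean (axiom 5): no — w4 S w1 and w4 S w3, but not w1 S w3.
So F validates K; KB would additionally require S to be symmetric. The strongest is K.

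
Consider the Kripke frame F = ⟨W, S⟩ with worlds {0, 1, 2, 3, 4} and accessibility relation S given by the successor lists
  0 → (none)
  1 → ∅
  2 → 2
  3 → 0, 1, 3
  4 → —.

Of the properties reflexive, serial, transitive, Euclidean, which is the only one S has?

transitive

Reflexive: no — 0 is not related to itself.
Serial: no — 0 has no S-successor.
Transitive: yes — every two-step S-path is closed by a direct edge.
Euclidean: no — 3 S 0 and 3 S 1, but not 0 S 1.
Only transitive holds.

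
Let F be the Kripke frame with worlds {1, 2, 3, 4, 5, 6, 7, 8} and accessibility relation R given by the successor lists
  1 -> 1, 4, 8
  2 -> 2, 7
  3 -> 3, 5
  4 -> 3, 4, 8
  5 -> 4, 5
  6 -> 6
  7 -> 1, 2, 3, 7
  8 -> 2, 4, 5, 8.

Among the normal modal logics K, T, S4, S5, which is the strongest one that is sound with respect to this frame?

Reflexive (axiom T): yes — every world is R-related to itself.
Transitive (axiom 4): no — 1 R 4 and 4 R 3, but not 1 R 3.
Euclidean (axiom 5): no — 4 R 3 and 4 R 8, but not 3 R 8.
So F validates K, T; S4 would additionally require R to be transitive. The strongest is T.

T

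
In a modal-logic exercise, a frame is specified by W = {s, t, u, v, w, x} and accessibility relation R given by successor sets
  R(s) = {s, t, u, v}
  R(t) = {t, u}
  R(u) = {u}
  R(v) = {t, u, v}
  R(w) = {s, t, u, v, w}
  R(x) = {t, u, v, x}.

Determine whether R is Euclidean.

No

Euclidean: no — s R t and s R v, but not t R v.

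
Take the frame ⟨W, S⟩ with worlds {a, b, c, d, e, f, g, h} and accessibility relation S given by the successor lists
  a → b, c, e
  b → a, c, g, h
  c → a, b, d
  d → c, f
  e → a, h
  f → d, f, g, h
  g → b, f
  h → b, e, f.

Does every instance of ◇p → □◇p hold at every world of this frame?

Axiom 5 corresponds to the accessibility relation being Euclidean.
Euclidean: no — a S b and a S e, but not b S e.

No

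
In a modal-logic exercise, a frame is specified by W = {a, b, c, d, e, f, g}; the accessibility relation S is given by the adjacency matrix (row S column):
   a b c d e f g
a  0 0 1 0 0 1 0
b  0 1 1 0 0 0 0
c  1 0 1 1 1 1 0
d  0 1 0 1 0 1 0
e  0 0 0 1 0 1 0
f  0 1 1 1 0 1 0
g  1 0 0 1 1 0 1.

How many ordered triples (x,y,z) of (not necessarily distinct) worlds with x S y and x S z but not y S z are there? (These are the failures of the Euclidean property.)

Enumerating: (b,c,b), (c,a,a), (c,a,d), (c,a,e), (c,d,a), (c,d,c), (c,d,e), (c,e,a), (c,e,c), (c,e,e), (c,f,a), (c,f,e), … and 16 more.
Total: 28.

28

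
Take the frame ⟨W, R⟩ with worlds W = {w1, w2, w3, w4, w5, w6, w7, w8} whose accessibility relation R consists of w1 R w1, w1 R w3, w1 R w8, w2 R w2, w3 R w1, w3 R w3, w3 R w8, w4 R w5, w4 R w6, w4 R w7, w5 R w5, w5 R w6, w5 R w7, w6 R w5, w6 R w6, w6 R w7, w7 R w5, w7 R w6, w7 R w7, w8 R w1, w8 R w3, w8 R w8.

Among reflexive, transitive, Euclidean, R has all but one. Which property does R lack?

reflexive

Reflexive: no — w4 is not related to itself.
Transitive: yes — every two-step R-path is closed by a direct edge.
Euclidean: yes — any two successors of a common world are R-related.
Only reflexive fails.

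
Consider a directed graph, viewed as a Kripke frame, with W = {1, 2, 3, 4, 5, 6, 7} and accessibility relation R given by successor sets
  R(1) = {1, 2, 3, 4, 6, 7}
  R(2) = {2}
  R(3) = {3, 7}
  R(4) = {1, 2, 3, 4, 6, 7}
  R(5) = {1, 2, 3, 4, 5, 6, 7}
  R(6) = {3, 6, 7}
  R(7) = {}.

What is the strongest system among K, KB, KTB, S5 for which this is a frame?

Symmetric (axiom B): no — 1 R 2 but not 2 R 1.
Reflexive (axiom T): no — 7 is not related to itself.
Euclidean (axiom 5): no — 1 R 2 and 1 R 3, but not 2 R 3.
So F validates K; KB would additionally require R to be symmetric. The strongest is K.

K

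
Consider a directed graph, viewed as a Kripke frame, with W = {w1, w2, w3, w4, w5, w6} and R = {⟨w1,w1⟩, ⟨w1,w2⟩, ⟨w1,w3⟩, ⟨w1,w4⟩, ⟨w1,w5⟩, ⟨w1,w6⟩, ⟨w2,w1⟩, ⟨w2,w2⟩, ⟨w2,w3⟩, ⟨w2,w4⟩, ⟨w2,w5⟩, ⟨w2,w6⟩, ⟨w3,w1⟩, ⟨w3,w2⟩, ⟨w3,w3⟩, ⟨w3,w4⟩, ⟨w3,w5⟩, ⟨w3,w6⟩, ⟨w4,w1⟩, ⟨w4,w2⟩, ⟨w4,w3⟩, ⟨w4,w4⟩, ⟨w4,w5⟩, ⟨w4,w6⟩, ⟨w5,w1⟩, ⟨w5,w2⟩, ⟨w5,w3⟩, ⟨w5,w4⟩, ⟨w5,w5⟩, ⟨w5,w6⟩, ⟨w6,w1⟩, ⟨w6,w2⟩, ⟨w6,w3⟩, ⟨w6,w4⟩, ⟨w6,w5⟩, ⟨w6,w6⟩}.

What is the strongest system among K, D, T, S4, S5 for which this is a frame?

S5

Serial (axiom D): yes — every world has a successor (e.g. w1 R w1).
Reflexive (axiom T): yes — every world is R-related to itself.
Transitive (axiom 4): yes — every two-step R-path is closed by a direct edge.
Euclidean (axiom 5): yes — any two successors of a common world are R-related.
So F validates K, D, T, S4, S5. The strongest is S5.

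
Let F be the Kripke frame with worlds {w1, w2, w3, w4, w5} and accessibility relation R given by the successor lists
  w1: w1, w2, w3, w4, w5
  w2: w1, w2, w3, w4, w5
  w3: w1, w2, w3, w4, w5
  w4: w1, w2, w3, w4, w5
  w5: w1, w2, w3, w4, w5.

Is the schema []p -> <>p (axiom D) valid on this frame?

Yes

The schema D characterises exactly the serial frames.
Serial: yes — every world has a successor (e.g. w1 R w1).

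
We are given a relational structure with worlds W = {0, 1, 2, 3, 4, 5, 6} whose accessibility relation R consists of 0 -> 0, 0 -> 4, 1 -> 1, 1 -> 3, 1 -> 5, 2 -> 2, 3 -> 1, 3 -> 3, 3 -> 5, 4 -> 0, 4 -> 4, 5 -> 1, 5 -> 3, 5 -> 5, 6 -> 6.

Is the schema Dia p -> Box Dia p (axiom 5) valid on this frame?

Axiom 5 corresponds to the accessibility relation being Euclidean.
Euclidean: yes — any two successors of a common world are R-related.

Yes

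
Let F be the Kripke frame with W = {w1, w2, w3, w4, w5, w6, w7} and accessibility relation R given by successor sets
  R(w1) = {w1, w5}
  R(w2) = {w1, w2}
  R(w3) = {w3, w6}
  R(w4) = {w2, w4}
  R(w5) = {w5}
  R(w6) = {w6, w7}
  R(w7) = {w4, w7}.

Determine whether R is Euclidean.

No

Euclidean: no — w1 R w5 and w1 R w1, but not w5 R w1.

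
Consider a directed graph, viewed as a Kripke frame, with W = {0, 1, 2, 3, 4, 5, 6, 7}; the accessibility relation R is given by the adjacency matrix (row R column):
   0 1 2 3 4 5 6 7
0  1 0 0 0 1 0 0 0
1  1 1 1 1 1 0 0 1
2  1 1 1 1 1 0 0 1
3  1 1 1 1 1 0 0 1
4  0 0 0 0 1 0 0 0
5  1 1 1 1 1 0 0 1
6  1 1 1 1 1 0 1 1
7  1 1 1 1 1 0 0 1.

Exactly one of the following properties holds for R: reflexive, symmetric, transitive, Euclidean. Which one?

transitive

Reflexive: no — 5 is not related to itself.
Symmetric: no — 0 R 4 but not 4 R 0.
Transitive: yes — every two-step R-path is closed by a direct edge.
Euclidean: no — 1 R 0 and 1 R 2, but not 0 R 2.
Only transitive holds.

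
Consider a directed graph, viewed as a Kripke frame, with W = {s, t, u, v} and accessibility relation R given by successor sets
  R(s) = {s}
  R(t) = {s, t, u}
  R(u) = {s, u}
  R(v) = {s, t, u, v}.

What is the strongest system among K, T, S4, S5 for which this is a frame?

S4

Reflexive (axiom T): yes — every world is R-related to itself.
Transitive (axiom 4): yes — every two-step R-path is closed by a direct edge.
Euclidean (axiom 5): no — t R s and t R u, but not s R u.
So F validates K, T, S4; S5 would additionally require R to be Euclidean. The strongest is S4.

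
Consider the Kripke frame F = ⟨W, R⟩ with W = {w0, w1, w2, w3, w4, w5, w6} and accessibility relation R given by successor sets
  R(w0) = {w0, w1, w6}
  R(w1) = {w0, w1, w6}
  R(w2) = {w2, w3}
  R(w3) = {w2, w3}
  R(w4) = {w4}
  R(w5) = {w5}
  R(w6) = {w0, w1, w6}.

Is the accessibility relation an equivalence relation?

Reflexive: yes — every world is R-related to itself.
Symmetric: yes — every pair in R has its reverse in R.
Transitive: yes — every two-step R-path is closed by a direct edge.
So R is an equivalence relation.

Yes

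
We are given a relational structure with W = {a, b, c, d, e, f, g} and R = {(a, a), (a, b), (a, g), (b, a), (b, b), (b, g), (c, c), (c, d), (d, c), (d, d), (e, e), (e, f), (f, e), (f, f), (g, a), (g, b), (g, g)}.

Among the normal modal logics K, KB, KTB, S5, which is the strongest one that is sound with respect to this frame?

S5

Symmetric (axiom B): yes — every pair in R has its reverse in R.
Reflexive (axiom T): yes — every world is R-related to itself.
Euclidean (axiom 5): yes — any two successors of a common world are R-related.
So F validates K, KB, KTB, S5. The strongest is S5.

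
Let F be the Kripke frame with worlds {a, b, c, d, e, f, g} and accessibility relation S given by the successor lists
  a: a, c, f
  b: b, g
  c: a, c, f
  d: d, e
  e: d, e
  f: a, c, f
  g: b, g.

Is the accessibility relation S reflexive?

Reflexive: yes — every world is S-related to itself.

Yes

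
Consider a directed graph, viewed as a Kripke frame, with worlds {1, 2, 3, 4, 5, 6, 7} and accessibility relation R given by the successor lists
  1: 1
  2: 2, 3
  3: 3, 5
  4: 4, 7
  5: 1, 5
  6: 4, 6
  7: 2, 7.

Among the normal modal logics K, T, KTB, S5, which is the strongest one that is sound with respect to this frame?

T

Reflexive (axiom T): yes — every world is R-related to itself.
Symmetric (axiom B): no — 2 R 3 but not 3 R 2.
Euclidean (axiom 5): no — 2 R 3 and 2 R 2, but not 3 R 2.
So F validates K, T; KTB would additionally require R to be symmetric. The strongest is T.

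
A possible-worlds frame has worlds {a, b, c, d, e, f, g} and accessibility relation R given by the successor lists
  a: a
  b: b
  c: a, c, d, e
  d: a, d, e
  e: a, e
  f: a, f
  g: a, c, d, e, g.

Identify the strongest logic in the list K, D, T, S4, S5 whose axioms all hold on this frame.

S4

Serial (axiom D): yes — every world has a successor (e.g. a R a).
Reflexive (axiom T): yes — every world is R-related to itself.
Transitive (axiom 4): yes — every two-step R-path is closed by a direct edge.
Euclidean (axiom 5): no — c R a and c R d, but not a R d.
So F validates K, D, T, S4; S5 would additionally require R to be Euclidean. The strongest is S4.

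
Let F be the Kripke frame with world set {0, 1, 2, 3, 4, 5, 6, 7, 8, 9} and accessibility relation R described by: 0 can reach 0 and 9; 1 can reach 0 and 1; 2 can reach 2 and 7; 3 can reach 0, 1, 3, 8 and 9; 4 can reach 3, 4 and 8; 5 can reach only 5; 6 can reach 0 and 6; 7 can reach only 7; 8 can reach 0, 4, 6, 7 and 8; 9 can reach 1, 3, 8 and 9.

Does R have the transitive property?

Transitive: no — 0 R 9 and 9 R 1, but not 0 R 1.

No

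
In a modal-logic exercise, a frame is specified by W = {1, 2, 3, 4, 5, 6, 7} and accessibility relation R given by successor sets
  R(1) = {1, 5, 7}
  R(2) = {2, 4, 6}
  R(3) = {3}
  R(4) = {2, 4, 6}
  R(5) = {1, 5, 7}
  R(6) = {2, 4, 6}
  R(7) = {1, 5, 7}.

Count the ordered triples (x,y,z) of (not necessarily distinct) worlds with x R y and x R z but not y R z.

0

R is Euclidean; there are no such tuples.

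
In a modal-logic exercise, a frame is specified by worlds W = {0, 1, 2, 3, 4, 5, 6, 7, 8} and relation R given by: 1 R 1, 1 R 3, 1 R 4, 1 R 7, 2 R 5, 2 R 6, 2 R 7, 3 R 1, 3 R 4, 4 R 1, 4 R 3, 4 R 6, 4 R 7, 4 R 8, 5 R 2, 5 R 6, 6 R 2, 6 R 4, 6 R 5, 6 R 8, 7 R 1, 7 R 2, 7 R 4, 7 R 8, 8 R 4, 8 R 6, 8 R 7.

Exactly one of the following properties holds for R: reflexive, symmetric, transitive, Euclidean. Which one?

symmetric

Reflexive: no — 0 is not related to itself.
Symmetric: yes — every pair in R has its reverse in R.
Transitive: no — 1 R 4 and 4 R 6, but not 1 R 6.
Euclidean: no — 1 R 3 and 1 R 7, but not 3 R 7.
Only symmetric holds.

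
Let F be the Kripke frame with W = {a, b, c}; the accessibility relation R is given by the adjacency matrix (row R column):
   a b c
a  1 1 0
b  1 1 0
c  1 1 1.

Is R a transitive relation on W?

Transitive: yes — every two-step R-path is closed by a direct edge.

Yes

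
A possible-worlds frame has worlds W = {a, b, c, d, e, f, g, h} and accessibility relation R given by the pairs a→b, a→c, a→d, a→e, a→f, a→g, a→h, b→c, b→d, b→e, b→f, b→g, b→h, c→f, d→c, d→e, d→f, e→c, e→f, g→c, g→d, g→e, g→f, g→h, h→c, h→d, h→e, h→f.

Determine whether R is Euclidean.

Euclidean: no — a R c and a R b, but not c R b.

No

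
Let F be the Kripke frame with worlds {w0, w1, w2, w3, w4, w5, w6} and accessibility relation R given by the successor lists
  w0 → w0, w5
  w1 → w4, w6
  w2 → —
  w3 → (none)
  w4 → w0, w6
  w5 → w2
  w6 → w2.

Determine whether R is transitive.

No

Transitive: no — w0 R w5 and w5 R w2, but not w0 R w2.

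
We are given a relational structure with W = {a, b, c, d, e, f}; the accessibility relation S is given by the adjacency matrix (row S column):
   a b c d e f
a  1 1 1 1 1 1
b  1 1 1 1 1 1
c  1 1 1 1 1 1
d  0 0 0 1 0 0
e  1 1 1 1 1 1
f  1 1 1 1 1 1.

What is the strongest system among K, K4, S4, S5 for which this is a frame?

S4

Transitive (axiom 4): yes — every two-step S-path is closed by a direct edge.
Reflexive (axiom T): yes — every world is S-related to itself.
Euclidean (axiom 5): no — a S d and a S b, but not d S b.
So F validates K, K4, S4; S5 would additionally require S to be Euclidean. The strongest is S4.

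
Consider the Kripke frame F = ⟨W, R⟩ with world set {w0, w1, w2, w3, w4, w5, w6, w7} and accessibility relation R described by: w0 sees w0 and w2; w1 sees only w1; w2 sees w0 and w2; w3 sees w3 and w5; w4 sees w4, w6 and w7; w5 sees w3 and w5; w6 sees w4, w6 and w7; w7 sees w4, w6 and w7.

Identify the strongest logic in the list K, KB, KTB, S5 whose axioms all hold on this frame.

Symmetric (axiom B): yes — every pair in R has its reverse in R.
Reflexive (axiom T): yes — every world is R-related to itself.
Euclidean (axiom 5): yes — any two successors of a common world are R-related.
So F validates K, KB, KTB, S5. The strongest is S5.

S5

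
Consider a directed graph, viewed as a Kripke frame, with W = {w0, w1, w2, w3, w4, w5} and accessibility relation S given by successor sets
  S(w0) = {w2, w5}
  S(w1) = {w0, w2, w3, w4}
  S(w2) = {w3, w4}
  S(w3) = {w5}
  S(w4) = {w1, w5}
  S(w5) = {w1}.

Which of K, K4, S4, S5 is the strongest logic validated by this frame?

K

Transitive (axiom 4): no — w0 S w2 and w2 S w3, but not w0 S w3.
Reflexive (axiom T): no — w0 is not related to itself.
Euclidean (axiom 5): no — w0 S w2 and w0 S w5, but not w2 S w5.
So F validates K; K4 would additionally require S to be transitive. The strongest is K.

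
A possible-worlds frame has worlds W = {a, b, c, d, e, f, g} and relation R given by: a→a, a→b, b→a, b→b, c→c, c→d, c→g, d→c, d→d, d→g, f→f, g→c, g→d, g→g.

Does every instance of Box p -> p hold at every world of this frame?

No

Axiom T corresponds to the accessibility relation being reflexive.
Reflexive: no — e is not related to itself.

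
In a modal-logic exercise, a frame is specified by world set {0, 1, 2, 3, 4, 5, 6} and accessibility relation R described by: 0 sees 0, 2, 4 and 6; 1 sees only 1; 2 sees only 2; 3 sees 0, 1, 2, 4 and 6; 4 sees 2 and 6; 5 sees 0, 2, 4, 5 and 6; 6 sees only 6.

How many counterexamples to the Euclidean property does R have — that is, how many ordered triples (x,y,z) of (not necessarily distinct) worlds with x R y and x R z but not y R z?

Enumerating: (0,2,0), (0,2,4), (0,2,6), (0,4,0), (0,4,4), (0,6,0), (0,6,2), (0,6,4), (3,0,1), (3,1,0), (3,1,2), (3,1,4), … and 26 more.
Total: 38.

38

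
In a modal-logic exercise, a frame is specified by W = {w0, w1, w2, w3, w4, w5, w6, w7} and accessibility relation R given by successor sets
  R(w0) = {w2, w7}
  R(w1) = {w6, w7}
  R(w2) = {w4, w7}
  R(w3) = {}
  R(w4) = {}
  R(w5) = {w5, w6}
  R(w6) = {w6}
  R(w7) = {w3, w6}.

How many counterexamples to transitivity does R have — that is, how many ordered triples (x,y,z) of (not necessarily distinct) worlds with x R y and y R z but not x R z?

6

Enumerating: (w0,w2,w4), (w0,w7,w3), (w0,w7,w6), (w1,w7,w3), (w2,w7,w3), (w2,w7,w6).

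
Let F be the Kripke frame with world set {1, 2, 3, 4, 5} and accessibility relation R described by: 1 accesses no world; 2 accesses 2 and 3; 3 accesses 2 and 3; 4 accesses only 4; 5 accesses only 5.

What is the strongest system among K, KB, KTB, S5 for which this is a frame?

KB

Symmetric (axiom B): yes — every pair in R has its reverse in R.
Reflexive (axiom T): no — 1 is not related to itself.
Euclidean (axiom 5): yes — any two successors of a common world are R-related.
So F validates K, KB; KTB would additionally require R to be reflexive. The strongest is KB.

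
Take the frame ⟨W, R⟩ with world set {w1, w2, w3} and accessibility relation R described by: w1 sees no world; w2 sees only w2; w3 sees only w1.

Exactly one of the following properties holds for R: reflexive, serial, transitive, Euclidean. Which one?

transitive

Reflexive: no — w1 is not related to itself.
Serial: no — w1 has no R-successor.
Transitive: yes — every two-step R-path is closed by a direct edge.
Euclidean: no — w3 R w1 and w3 R w1, but not w1 R w1.
Only transitive holds.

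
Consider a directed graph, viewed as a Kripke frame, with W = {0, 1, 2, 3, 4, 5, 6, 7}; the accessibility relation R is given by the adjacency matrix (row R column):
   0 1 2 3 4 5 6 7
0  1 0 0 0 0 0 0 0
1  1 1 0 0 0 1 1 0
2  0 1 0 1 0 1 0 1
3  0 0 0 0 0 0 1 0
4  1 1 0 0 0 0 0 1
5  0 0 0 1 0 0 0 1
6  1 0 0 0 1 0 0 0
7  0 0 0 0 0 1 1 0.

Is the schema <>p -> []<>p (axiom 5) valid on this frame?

The schema 5 characterises exactly the Euclidean frames.
Euclidean: no — 1 R 0 and 1 R 5, but not 0 R 5.

No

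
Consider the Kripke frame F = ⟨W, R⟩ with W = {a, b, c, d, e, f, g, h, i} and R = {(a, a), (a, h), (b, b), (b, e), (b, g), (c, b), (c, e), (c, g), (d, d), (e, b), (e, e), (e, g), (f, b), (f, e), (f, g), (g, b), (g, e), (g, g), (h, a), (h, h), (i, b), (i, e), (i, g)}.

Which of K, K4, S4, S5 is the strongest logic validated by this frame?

Transitive (axiom 4): yes — every two-step R-path is closed by a direct edge.
Reflexive (axiom T): no — c is not related to itself.
Euclidean (axiom 5): yes — any two successors of a common world are R-related.
So F validates K, K4; S4 would additionally require R to be reflexive. The strongest is K4.

K4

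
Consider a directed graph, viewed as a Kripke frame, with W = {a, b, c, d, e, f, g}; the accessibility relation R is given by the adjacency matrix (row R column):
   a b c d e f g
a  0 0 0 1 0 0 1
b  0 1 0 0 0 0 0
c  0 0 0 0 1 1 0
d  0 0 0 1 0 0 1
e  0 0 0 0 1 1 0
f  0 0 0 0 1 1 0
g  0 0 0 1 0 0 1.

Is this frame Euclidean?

Euclidean: yes — any two successors of a common world are R-related.

Yes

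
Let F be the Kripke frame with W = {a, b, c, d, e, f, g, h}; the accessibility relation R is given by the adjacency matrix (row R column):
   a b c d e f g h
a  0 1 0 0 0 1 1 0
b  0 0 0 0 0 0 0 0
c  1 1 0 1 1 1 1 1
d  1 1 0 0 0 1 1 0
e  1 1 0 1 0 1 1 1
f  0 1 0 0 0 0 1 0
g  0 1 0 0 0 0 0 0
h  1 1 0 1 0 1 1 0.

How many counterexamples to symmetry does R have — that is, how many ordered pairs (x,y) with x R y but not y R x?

28

Enumerating: (a,b), (a,f), (a,g), (c,a), (c,b), (c,d), (c,e), (c,f), (c,g), (c,h), (d,a), (d,b), … and 16 more.
Total: 28.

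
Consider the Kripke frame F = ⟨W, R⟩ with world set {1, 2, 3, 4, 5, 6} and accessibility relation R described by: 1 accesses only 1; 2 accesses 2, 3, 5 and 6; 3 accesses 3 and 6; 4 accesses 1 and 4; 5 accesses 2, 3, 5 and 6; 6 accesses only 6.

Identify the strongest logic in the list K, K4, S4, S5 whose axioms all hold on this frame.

Transitive (axiom 4): yes — every two-step R-path is closed by a direct edge.
Reflexive (axiom T): yes — every world is R-related to itself.
Euclidean (axiom 5): no — 2 R 3 and 2 R 5, but not 3 R 5.
So F validates K, K4, S4; S5 would additionally require R to be Euclidean. The strongest is S4.

S4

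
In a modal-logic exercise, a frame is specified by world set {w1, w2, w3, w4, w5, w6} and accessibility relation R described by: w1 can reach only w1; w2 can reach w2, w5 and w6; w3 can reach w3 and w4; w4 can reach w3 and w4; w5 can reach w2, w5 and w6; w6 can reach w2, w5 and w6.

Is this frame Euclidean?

Yes

Euclidean: yes — any two successors of a common world are R-related.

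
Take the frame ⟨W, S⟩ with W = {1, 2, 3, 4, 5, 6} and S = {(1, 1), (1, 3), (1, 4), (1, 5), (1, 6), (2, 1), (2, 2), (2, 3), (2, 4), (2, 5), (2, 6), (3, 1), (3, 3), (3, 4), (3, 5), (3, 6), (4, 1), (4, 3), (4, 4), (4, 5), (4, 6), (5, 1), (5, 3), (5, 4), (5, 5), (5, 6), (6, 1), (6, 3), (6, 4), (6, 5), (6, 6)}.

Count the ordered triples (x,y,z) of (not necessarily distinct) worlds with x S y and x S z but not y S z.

Enumerating: (2,1,2), (2,3,2), (2,4,2), (2,5,2), (2,6,2).

5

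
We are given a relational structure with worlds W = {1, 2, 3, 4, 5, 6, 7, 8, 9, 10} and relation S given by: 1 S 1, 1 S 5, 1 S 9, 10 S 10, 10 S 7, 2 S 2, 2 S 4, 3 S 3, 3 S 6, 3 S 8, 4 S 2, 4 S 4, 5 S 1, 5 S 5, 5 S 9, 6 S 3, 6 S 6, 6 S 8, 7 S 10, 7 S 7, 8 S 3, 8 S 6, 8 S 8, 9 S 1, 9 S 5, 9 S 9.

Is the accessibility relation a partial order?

No

Reflexive: yes — every world is S-related to itself.
Transitive: yes — every two-step S-path is closed by a direct edge.
Antisymmetric: no — 1 S 5 and 5 S 1 with 1 ≠ 5.
So S is not a partial order.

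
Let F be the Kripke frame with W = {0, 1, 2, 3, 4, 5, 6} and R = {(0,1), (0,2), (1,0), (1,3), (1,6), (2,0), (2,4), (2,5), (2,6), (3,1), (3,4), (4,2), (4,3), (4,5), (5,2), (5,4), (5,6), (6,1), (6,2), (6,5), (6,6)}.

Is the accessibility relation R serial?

Serial: yes — every world has a successor (e.g. 0 R 1).

Yes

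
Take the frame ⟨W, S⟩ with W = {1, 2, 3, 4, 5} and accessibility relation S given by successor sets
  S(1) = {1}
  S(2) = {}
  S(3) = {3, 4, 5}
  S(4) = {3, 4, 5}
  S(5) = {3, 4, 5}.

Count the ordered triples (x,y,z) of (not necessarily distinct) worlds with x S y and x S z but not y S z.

0

S is Euclidean; there are no such tuples.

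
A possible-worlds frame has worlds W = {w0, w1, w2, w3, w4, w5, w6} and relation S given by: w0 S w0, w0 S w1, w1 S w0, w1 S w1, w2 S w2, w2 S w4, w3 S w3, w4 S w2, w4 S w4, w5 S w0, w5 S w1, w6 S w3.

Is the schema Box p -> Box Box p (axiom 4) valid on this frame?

By correspondence theory, 4 is valid on a frame iff S is transitive.
Transitive: yes — every two-step S-path is closed by a direct edge.

Yes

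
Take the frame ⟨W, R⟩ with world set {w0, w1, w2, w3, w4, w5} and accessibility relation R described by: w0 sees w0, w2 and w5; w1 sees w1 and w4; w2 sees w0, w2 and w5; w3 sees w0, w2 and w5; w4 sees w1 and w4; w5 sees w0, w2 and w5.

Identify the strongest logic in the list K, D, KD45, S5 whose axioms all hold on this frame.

KD45

Serial (axiom D): yes — every world has a successor (e.g. w0 R w0).
Euclidean (axiom 5): yes — any two successors of a common world are R-related.
Transitive (axiom 4): yes — every two-step R-path is closed by a direct edge.
Reflexive (axiom T): no — w3 is not related to itself.
So F validates K, D, KD45; S5 would additionally require R to be reflexive. The strongest is KD45.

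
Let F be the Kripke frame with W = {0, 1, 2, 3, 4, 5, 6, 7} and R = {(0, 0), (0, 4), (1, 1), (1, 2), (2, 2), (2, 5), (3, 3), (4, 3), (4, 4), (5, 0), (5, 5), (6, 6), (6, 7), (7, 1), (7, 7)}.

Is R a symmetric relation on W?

Symmetric: no — 0 R 4 but not 4 R 0.

No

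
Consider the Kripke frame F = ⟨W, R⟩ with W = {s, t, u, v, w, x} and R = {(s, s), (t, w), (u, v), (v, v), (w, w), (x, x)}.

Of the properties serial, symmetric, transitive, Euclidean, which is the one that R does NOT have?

symmetric

Serial: yes — every world has a successor (e.g. s R s).
Symmetric: no — t R w but not w R t.
Transitive: yes — every two-step R-path is closed by a direct edge.
Euclidean: yes — any two successors of a common world are R-related.
Only symmetric fails.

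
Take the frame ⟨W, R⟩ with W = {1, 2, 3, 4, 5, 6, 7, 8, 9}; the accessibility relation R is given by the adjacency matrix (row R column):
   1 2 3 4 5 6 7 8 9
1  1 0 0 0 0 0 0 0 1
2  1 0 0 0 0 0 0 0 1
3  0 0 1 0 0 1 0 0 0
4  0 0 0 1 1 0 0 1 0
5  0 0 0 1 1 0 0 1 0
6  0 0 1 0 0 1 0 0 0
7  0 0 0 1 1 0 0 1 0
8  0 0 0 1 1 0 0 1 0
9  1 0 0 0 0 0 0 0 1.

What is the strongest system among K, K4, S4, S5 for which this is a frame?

Transitive (axiom 4): yes — every two-step R-path is closed by a direct edge.
Reflexive (axiom T): no — 2 is not related to itself.
Euclidean (axiom 5): yes — any two successors of a common world are R-related.
So F validates K, K4; S4 would additionally require R to be reflexive. The strongest is K4.

K4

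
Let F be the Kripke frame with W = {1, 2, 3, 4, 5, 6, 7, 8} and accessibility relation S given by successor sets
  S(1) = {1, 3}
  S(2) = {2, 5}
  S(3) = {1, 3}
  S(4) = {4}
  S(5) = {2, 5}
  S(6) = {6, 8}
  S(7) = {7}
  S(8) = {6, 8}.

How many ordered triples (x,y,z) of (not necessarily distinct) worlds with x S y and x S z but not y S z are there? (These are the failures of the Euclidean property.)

S is Euclidean; there are no such tuples.

0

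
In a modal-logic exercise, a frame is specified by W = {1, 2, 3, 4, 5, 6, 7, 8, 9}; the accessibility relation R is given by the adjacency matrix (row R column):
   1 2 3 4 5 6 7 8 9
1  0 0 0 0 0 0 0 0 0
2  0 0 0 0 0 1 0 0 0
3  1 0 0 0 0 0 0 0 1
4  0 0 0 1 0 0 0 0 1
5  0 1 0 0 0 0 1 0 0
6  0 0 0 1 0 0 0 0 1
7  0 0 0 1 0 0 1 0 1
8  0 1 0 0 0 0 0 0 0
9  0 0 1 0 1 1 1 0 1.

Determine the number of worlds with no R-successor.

1

Enumerating: 1.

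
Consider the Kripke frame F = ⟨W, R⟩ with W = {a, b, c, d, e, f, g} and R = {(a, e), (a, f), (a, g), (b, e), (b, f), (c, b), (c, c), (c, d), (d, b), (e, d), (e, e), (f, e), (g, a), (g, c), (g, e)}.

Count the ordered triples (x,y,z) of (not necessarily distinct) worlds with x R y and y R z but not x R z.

15

Enumerating: (a,e,d), (a,g,a), (a,g,c), (b,e,d), (c,b,e), (c,b,f), (d,b,e), (d,b,f), (e,d,b), (f,e,d), (g,a,f), (g,a,g), (g,c,b), (g,c,d), (g,e,d).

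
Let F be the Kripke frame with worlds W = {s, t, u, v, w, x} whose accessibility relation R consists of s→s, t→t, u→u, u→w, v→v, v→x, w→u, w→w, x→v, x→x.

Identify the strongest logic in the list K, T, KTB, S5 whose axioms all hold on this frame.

S5

Reflexive (axiom T): yes — every world is R-related to itself.
Symmetric (axiom B): yes — every pair in R has its reverse in R.
Euclidean (axiom 5): yes — any two successors of a common world are R-related.
So F validates K, T, KTB, S5. The strongest is S5.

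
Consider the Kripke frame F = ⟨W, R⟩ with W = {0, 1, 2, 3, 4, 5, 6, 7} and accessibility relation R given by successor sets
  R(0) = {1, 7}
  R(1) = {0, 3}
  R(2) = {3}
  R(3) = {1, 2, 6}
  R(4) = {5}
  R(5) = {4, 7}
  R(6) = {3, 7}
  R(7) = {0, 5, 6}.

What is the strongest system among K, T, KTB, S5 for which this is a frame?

Reflexive (axiom T): no — 0 is not related to itself.
Symmetric (axiom B): yes — every pair in R has its reverse in R.
Euclidean (axiom 5): no — 0 R 1 and 0 R 7, but not 1 R 7.
So F validates K; T would additionally require R to be reflexive. The strongest is K.

K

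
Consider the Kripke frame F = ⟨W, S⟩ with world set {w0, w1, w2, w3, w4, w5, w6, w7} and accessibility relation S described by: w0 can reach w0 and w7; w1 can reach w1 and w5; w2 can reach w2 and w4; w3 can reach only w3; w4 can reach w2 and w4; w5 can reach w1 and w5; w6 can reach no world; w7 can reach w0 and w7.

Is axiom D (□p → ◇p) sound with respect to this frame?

No

By correspondence theory, D is valid on a frame iff S is serial.
Serial: no — w6 has no S-successor.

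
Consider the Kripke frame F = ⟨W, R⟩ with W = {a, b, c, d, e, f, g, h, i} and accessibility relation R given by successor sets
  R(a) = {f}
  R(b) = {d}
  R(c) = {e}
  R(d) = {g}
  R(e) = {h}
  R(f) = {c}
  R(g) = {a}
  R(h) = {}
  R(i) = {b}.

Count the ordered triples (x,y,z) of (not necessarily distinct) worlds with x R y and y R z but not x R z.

Enumerating: (a,f,c), (b,d,g), (c,e,h), (d,g,a), (f,c,e), (g,a,f), (i,b,d).

7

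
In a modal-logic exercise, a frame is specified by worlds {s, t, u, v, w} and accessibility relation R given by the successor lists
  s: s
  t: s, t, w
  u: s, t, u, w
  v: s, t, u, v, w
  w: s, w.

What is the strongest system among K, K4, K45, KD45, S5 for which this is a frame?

K4

Transitive (axiom 4): yes — every two-step R-path is closed by a direct edge.
Euclidean (axiom 5): no — t R s and t R w, but not s R w.
Serial (axiom D): yes — every world has a successor (e.g. s R s).
Reflexive (axiom T): yes — every world is R-related to itself.
So F validates K, K4; K45 would additionally require R to be Euclidean. The strongest is K4.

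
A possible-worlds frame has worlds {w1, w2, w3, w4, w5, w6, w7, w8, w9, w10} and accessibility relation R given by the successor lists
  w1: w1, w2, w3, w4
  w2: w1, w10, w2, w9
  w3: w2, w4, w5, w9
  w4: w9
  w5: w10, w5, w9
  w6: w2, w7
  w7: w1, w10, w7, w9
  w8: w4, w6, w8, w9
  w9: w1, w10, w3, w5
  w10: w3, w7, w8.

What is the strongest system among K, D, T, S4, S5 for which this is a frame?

Serial (axiom D): yes — every world has a successor (e.g. w1 R w1).
Reflexive (axiom T): no — w3 is not related to itself.
Transitive (axiom 4): no — w1 R w2 and w2 R w10, but not w1 R w10.
Euclidean (axiom 5): no — w1 R w2 and w1 R w3, but not w2 R w3.
So F validates K, D; T would additionally require R to be reflexive. The strongest is D.

D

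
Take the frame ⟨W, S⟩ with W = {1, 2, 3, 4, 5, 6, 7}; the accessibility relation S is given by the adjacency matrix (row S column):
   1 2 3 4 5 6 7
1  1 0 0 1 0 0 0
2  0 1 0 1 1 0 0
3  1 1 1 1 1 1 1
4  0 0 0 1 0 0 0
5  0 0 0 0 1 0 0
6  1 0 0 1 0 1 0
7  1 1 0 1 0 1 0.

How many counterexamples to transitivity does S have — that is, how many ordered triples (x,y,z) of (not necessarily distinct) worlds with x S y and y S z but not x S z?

Enumerating: (7,2,5).

1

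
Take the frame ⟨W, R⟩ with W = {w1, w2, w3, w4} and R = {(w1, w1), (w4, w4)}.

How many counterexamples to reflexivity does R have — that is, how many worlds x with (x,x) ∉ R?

Enumerating: w2, w3.

2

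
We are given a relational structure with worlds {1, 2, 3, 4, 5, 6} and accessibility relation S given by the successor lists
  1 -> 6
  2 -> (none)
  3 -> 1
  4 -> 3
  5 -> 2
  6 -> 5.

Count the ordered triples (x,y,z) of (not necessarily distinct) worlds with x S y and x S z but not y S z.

Enumerating: (1,6,6), (3,1,1), (4,3,3), (5,2,2), (6,5,5).

5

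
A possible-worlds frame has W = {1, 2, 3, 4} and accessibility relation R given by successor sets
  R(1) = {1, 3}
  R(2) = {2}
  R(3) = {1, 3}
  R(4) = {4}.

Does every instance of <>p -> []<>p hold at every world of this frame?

The schema 5 characterises exactly the Euclidean frames.
Euclidean: yes — any two successors of a common world are R-related.

Yes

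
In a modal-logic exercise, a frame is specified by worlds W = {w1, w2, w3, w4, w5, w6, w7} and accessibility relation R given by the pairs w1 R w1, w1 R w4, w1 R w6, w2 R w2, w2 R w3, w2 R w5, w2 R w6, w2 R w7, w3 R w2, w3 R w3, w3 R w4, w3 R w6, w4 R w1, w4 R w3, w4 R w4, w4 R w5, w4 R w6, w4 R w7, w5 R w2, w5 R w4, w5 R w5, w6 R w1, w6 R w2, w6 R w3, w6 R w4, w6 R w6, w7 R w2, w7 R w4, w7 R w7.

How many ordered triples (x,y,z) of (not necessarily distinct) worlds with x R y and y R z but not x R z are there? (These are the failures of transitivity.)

Enumerating: (w1,w4,w3), (w1,w4,w5), (w1,w4,w7), (w1,w6,w2), (w1,w6,w3), (w2,w3,w4), (w2,w5,w4), (w2,w6,w1), (w2,w6,w4), (w2,w7,w4), (w3,w2,w5), (w3,w2,w7), … and 26 more.
Total: 38.

38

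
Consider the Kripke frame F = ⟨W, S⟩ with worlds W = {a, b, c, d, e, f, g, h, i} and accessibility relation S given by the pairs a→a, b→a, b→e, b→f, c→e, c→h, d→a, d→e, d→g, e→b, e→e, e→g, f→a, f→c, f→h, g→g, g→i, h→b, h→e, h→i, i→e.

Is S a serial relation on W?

Yes

Serial: yes — every world has a successor (e.g. a S a).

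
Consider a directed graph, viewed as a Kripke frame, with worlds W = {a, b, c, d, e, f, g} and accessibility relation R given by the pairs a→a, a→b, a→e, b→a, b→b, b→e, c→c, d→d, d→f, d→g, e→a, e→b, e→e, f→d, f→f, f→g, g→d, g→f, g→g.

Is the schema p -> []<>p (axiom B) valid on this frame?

The schema B characterises exactly the symmetric frames.
Symmetric: yes — every pair in R has its reverse in R.

Yes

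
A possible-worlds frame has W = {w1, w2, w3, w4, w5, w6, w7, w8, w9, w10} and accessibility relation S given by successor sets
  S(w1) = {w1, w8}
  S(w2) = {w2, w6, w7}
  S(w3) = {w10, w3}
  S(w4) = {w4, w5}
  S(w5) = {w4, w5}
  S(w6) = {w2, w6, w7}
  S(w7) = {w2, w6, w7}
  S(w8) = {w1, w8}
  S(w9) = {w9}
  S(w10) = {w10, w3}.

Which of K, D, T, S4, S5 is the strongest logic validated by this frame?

Serial (axiom D): yes — every world has a successor (e.g. w1 S w1).
Reflexive (axiom T): yes — every world is S-related to itself.
Transitive (axiom 4): yes — every two-step S-path is closed by a direct edge.
Euclidean (axiom 5): yes — any two successors of a common world are S-related.
So F validates K, D, T, S4, S5. The strongest is S5.

S5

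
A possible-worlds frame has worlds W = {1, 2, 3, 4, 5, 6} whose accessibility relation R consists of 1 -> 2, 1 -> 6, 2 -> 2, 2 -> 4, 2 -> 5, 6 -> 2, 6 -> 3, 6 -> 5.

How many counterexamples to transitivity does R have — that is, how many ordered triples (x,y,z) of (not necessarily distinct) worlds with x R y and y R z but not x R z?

5

Enumerating: (1,2,4), (1,2,5), (1,6,3), (1,6,5), (6,2,4).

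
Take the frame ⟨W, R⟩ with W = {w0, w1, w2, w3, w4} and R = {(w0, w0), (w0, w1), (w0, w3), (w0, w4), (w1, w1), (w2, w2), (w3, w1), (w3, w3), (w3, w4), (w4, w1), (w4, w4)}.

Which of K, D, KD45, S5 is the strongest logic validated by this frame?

Serial (axiom D): yes — every world has a successor (e.g. w0 R w0).
Euclidean (axiom 5): no — w0 R w1 and w0 R w3, but not w1 R w3.
Transitive (axiom 4): yes — every two-step R-path is closed by a direct edge.
Reflexive (axiom T): yes — every world is R-related to itself.
So F validates K, D; KD45 would additionally require R to be Euclidean. The strongest is D.

D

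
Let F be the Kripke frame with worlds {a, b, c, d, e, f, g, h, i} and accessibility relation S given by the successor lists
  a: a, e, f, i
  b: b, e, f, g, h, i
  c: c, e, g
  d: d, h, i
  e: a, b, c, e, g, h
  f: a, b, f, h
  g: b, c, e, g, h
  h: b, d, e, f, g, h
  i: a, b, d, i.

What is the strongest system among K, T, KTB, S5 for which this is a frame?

KTB

Reflexive (axiom T): yes — every world is S-related to itself.
Symmetric (axiom B): yes — every pair in S has its reverse in S.
Euclidean (axiom 5): no — a S e and a S f, but not e S f.
So F validates K, T, KTB; S5 would additionally require S to be Euclidean. The strongest is KTB.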